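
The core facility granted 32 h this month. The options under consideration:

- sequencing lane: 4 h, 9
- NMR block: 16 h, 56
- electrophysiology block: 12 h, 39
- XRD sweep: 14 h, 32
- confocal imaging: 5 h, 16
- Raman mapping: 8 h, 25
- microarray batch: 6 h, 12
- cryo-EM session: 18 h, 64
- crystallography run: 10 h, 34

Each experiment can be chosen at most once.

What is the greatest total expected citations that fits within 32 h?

107

Density check — cryo-EM session 3.56, NMR block 3.50, crystallography run 3.40 are the best per h.
Best packing: sequencing lane + cryo-EM session + crystallography run — 32 h, 107 total.
Nothing else within 32 h beats 107.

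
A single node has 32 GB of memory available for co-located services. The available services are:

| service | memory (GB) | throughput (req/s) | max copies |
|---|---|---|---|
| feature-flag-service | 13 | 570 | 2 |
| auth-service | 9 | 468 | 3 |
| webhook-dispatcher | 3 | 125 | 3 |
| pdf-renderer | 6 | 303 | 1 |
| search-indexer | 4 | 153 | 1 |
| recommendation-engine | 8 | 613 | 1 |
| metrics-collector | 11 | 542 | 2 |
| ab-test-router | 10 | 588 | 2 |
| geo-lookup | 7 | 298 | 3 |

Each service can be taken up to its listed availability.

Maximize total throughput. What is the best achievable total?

1942

By throughput per GB: recommendation-engine 76.62, ab-test-router 58.80, auth-service 52.00 lead.
Taking the top-ratio services first gives webhook-dispatcher + recommendation-engine + 2×ab-test-router for 1914 (31 GB).
Dropping webhook-dispatcher frees 3 GB; slotting in search-indexer (4 GB) lifts the total to 1942 at 32 GB.
That's the maximum — no swap from here does better than 1942.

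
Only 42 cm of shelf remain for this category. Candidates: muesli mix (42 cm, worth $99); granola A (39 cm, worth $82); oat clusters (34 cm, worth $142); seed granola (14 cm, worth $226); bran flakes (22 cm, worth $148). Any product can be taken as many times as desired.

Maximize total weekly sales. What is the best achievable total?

By weekly sales per cm: seed granola 16.14, bran flakes 6.73, oat clusters 4.18 lead.
Best packing: 3×seed granola — 42 cm, 678 total.
Every other selection either busts 42 cm or fails to beat 678.

678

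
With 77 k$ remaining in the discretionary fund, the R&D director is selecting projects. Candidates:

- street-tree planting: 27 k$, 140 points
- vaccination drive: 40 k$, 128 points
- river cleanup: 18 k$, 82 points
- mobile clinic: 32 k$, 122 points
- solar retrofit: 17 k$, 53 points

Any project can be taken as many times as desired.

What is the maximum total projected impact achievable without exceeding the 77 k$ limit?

362

2×street-tree planting + river cleanup uses 72 of the 77 k$ and totals 362.
No other feasible combination exceeds 362.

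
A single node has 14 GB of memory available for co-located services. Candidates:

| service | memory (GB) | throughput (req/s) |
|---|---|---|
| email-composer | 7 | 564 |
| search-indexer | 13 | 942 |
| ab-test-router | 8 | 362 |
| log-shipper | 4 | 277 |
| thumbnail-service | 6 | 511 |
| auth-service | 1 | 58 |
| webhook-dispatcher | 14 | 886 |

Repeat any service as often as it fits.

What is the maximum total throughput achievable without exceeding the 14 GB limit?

Density check — thumbnail-service 85.17, email-composer 80.57, search-indexer 72.46, log-shipper 69.25 are the best per GB.
Taking 2×thumbnail-service + 2×auth-service: 14 GB used, 1138 in throughput.
Nothing else within 14 GB beats 1138.

1138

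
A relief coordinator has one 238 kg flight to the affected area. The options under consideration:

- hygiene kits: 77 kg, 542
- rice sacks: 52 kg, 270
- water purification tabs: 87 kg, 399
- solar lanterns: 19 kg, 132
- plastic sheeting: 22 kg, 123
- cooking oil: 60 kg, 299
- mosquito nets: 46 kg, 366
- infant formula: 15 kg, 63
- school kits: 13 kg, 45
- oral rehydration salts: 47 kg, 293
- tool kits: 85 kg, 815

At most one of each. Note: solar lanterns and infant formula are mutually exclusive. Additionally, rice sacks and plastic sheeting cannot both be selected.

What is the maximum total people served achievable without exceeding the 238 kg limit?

1855

Taking hygiene kits + solar lanterns + mosquito nets + tool kits: 227 kg used, 1855 in people served.
Runner-up hygiene kits + plastic sheeting + mosquito nets + tool kits tops out at 1846.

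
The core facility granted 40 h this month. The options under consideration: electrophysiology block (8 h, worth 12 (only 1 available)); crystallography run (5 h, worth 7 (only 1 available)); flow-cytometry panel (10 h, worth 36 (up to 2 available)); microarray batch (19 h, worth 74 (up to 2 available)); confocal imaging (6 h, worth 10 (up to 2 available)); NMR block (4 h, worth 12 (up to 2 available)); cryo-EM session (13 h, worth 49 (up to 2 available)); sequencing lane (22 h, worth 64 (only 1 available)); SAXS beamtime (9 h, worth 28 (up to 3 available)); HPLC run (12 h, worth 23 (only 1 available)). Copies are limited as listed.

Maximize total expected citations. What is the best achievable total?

148

Best packing: 2×microarray batch — 38 h, 148 total.
That's the maximum — no swap from here does better than 148.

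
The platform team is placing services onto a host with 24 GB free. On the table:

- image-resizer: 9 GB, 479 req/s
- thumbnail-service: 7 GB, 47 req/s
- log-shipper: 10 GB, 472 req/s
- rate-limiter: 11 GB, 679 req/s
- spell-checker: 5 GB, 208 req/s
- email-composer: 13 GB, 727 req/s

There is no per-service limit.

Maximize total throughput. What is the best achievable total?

1406

By throughput per GB: rate-limiter 61.73, email-composer 55.92, image-resizer 53.22, log-shipper 47.20 lead.
Greedy by ratio would take 2×rate-limiter: 22 GB used, total 1358.
Dropping rate-limiter frees 11 GB; slotting in email-composer (13 GB) lifts the total to 1406 at 24 GB.
No other feasible combination exceeds 1406.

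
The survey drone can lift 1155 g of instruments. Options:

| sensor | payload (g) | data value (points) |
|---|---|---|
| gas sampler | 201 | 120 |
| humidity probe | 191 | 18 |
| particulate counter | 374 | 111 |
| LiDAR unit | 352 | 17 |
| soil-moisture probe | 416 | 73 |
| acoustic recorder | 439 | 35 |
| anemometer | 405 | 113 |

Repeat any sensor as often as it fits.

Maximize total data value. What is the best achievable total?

600

Ranking by ratio (data value/g): gas sampler 0.60, particulate counter 0.30, anemometer 0.28.
5×gas sampler uses 1005 of the 1155 g and totals 600.
Nothing else within 1155 g beats 600.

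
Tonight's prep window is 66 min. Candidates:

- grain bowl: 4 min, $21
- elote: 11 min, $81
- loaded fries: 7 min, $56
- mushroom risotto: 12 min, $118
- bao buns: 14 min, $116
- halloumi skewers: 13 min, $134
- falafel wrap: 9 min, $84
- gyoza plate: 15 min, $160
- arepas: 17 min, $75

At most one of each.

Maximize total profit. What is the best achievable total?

Density check — gyoza plate 10.67, halloumi skewers 10.31, mushroom risotto 9.83, falafel wrap 9.33 are the best per min.
Taking mushroom risotto + bao buns + halloumi skewers + falafel wrap + gyoza plate: 63 min used, 612 in profit.
Next best is elote + mushroom risotto + bao buns + halloumi skewers + gyoza plate at 609 (65 min) — short by 3.

612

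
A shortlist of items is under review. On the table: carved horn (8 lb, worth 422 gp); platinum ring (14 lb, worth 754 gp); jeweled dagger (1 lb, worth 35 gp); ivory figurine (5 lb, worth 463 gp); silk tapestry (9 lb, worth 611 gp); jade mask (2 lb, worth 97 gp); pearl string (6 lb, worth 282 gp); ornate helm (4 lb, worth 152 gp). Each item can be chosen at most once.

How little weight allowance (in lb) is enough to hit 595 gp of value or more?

Minimise lb subject to total value ≥ 595.
jeweled dagger + ivory figurine + jade mask: 595 value at 8 lb.
No combination under 8 lb hits 595.

8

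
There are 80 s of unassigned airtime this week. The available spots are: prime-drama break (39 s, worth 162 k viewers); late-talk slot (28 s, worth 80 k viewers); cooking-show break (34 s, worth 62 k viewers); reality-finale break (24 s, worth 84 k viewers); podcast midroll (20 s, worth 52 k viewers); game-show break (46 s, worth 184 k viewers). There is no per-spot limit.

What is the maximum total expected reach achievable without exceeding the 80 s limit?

324

Ranking by ratio (expected reach/s): prime-drama break 4.15, game-show break 4.00, reality-finale break 3.50, late-talk slot 2.86.
2×prime-drama break uses 78 of the 80 s and totals 324.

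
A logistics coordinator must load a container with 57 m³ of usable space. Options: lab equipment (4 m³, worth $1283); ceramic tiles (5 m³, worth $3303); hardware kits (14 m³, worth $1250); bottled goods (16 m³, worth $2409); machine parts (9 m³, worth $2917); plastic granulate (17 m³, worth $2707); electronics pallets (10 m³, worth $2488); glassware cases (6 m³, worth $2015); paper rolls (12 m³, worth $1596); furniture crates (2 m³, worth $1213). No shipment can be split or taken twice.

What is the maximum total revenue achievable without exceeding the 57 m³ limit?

Lab equipment + ceramic tiles + machine parts + plastic granulate + electronics pallets + glassware cases + furniture crates uses 53 of the 57 m³ and totals 15926.
The closest alternative, lab equipment + ceramic tiles + bottled goods + machine parts + electronics pallets + glassware cases + furniture crates, reaches only 15628.

15926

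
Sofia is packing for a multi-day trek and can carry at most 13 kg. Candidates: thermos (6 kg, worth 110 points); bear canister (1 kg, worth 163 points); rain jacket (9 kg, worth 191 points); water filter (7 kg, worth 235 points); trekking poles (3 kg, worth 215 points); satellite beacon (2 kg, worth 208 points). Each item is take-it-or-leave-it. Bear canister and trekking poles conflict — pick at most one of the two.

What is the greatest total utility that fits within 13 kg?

658

Density check — bear canister 163.00, satellite beacon 104.00, trekking poles 71.67 are the best per kg.
Taking water filter + trekking poles + satellite beacon: 12 kg used, 658 in utility.
Nothing else feasible within 13 kg beats 658.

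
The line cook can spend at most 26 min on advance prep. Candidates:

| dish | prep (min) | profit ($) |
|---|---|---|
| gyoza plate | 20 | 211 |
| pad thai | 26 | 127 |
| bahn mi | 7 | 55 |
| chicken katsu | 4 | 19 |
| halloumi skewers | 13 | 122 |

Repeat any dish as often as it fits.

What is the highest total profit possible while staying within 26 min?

244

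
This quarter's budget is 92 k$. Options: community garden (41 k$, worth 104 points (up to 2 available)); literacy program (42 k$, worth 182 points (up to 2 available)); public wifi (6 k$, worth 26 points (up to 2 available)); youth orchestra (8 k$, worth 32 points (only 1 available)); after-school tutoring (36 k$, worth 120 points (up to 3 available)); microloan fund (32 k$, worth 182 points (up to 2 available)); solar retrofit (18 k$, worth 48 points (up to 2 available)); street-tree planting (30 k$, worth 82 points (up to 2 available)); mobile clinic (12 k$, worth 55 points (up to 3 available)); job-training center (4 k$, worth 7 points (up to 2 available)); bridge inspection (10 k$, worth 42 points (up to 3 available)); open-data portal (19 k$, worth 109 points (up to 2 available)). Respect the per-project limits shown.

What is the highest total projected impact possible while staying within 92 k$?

505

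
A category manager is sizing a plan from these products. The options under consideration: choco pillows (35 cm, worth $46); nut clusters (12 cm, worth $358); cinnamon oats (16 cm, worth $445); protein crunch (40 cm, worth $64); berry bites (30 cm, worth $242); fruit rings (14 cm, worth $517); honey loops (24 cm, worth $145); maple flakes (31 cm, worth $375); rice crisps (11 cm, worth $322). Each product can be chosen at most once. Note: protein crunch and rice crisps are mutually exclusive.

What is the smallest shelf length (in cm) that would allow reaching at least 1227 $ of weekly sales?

41

Minimise cm subject to total weekly sales ≥ 1227.
cinnamon oats + fruit rings + rice crisps: 1284 weekly sales at 41 cm.
Below 41 cm the best achievable stays under 1227.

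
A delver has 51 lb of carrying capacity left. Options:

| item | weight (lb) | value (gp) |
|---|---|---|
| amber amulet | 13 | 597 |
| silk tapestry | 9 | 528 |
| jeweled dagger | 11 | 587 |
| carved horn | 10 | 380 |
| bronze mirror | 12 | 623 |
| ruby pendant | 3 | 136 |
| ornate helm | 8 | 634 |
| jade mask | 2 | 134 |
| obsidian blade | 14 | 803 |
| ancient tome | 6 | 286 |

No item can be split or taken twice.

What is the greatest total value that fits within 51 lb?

Greedy by ratio would take silk tapestry + jeweled dagger + ornate helm + jade mask + obsidian blade + ancient tome: 50 lb used, total 2972.
The 11 lb tied up in jeweled dagger is better spent on bronze mirror — total rises to 3008 (51 lb).

3008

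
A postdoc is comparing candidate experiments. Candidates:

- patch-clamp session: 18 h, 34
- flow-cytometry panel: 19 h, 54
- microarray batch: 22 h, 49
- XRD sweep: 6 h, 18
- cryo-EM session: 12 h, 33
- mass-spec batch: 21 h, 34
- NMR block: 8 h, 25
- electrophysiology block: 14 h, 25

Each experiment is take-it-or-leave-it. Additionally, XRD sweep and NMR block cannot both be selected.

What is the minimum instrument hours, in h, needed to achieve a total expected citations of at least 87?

31

Look for the lowest-instrument combination reaching 87.
flow-cytometry panel + cryo-EM session: 87 expected citations at 31 h.
Below 31 h the best achievable stays under 87.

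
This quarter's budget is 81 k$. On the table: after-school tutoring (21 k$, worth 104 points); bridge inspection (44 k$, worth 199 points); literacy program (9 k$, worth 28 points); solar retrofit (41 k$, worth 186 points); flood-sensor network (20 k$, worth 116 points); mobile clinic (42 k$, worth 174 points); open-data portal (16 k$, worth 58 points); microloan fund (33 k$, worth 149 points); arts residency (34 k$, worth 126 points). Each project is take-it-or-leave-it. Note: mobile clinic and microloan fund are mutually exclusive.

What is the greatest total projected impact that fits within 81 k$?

Density check — flood-sensor network 5.80, after-school tutoring 4.95, solar retrofit 4.54 are the best per k$.
Greedy by ratio would take after-school tutoring + flood-sensor network + microloan fund: 74 k$ used, total 369.
Replace after-school tutoring and microloan fund with bridge inspection + open-data portal: the trade gains 4 net, giving 373 at 80 k$.

373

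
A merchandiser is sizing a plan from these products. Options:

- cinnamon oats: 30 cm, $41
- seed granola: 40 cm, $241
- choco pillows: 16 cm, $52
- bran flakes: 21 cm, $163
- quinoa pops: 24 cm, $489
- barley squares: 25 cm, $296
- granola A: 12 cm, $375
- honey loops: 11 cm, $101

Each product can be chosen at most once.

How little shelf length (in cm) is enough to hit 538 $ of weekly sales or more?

Need the lightest bundle worth ≥ 538.
bran flakes + granola A reaches 538 using 33 cm.
No combination under 33 cm hits 538.

33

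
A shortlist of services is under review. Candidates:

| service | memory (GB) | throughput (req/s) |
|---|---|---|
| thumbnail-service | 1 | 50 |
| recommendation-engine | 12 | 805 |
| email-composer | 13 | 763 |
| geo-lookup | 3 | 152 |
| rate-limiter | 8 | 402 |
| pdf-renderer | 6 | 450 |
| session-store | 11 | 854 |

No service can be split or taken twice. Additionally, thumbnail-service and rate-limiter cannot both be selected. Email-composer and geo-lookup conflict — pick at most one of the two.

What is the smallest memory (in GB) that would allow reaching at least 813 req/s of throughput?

Need the lightest bundle worth ≥ 813.
session-store reaches 854 using 11 GB.
No combination under 11 GB hits 813.

11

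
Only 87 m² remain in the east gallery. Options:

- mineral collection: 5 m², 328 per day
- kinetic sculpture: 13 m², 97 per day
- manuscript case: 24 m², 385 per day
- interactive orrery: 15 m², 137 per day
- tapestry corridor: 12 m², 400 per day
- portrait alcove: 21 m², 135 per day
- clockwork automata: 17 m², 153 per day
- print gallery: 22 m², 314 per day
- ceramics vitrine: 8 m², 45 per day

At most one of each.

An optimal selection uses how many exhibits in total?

Best achievable expected visitors is 1609.
One optimal bundle: mineral collection + manuscript case + interactive orrery + tapestry corridor + print gallery + ceramics vitrine (86 m²).
Any selection reaching 1609 contains exactly 6 exhibits.

6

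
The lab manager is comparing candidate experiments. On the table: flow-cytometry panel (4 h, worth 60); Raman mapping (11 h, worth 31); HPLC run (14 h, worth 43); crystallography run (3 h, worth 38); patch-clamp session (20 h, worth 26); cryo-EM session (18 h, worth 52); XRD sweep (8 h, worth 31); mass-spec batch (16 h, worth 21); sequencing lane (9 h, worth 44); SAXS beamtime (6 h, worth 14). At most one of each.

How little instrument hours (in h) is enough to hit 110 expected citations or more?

Minimise h subject to total expected citations ≥ 110.
flow-cytometry panel + crystallography run + SAXS beamtime reaches 112 using 13 h.
Any bundle with less than 13 h falls short of 110.

13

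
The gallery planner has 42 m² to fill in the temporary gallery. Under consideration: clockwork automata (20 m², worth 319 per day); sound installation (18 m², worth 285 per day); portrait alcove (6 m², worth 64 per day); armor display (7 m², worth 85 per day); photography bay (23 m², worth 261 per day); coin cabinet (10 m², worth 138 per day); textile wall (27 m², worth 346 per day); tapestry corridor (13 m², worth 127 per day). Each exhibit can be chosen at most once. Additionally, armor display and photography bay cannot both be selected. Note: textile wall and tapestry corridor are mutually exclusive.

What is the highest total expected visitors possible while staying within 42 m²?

604

The ratio ordering already packs tightly: clockwork automata + sound installation, 38 m², 604.
That's the maximum — no feasible swap from here does better than 604.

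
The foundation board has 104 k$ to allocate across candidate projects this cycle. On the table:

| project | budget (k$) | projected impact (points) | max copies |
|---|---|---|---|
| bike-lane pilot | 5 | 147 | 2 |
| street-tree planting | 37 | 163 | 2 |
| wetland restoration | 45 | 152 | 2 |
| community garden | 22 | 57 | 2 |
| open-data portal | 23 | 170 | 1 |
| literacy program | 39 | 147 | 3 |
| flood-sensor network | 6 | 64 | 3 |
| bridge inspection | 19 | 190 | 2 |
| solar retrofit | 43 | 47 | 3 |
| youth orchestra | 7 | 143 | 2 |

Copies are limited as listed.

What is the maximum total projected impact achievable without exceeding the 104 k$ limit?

1322

By projected impact per k$: bike-lane pilot 29.40, youth orchestra 20.43, flood-sensor network 10.67, bridge inspection 10.00 lead.
Taking 2×bike-lane pilot + open-data portal + 3×flood-sensor network + 2×bridge inspection + 2×youth orchestra: 103 k$ used, 1322 in projected impact.
The spare 1 k$ is too small for any remaining project, and no exchange beats 1322.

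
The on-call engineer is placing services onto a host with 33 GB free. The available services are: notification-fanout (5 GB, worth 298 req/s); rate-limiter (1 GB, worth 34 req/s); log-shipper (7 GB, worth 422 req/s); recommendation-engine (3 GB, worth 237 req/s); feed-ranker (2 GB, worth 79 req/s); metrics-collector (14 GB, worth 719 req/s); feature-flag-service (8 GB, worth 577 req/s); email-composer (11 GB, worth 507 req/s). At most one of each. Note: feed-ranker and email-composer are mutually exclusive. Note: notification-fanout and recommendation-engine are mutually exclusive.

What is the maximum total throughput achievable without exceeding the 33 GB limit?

1989

By throughput per GB: recommendation-engine 79.00, feature-flag-service 72.12, log-shipper 60.29, notification-fanout 59.60 lead.
Rate-limiter + log-shipper + recommendation-engine + metrics-collector + feature-flag-service uses 33 of the 33 GB and totals 1989.
No other feasible combination exceeds 1989.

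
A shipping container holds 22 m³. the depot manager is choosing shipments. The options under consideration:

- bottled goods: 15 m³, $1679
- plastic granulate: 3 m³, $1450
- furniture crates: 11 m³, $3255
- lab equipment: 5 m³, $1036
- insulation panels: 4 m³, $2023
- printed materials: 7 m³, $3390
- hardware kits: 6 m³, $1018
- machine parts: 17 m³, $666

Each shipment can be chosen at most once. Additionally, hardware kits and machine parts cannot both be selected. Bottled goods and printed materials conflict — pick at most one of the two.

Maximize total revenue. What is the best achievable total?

The ratio heuristic lands on plastic granulate + lab equipment + insulation panels + printed materials (7899) but leaves 3 m³ idle.
The 8 m³ tied up in plastic granulate and lab equipment is better spent on furniture crates — total rises to 8668 (22 m³).

8668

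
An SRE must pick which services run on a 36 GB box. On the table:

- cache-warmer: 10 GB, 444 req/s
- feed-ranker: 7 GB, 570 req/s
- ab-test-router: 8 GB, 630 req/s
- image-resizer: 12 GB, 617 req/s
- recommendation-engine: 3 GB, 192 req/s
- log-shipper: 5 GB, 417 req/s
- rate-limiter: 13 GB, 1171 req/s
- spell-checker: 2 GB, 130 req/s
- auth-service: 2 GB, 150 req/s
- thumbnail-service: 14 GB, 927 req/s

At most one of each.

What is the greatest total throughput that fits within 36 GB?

2980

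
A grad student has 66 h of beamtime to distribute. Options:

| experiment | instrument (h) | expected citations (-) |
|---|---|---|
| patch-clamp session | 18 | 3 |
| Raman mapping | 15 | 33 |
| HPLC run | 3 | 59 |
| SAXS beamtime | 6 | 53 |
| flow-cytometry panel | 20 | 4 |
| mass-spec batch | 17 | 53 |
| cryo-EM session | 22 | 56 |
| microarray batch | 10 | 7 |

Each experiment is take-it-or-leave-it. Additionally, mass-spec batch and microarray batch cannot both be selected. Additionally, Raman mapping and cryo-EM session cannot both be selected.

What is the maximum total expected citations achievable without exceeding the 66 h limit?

224

Patch-clamp session + HPLC run + SAXS beamtime + mass-spec batch + cryo-EM session uses 66 of the 66 h and totals 224.
Every other selection either busts 66 h or breaks a pairing rule or fails to beat 224.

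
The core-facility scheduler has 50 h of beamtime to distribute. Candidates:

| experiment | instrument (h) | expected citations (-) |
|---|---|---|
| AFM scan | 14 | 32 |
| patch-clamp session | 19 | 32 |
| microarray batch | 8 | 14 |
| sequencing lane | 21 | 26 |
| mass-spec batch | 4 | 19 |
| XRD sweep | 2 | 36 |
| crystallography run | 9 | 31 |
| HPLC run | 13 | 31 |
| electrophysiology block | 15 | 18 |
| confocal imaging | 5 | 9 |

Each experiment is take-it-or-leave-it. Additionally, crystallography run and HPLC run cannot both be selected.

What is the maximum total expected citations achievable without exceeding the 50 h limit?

150

Best packing: AFM scan + patch-clamp session + mass-spec batch + XRD sweep + crystallography run — 48 h, 150 total.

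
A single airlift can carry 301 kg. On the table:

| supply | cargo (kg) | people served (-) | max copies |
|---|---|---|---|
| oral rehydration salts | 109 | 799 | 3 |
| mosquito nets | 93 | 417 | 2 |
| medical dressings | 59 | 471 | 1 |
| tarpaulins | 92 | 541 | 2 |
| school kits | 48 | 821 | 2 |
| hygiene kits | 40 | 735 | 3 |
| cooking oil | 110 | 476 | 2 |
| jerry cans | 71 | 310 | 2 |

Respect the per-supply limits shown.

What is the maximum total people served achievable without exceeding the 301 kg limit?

4318

Best packing: medical dressings + 2×school kits + 3×hygiene kits — 275 kg, 4318 total.
No other feasible combination exceeds 4318.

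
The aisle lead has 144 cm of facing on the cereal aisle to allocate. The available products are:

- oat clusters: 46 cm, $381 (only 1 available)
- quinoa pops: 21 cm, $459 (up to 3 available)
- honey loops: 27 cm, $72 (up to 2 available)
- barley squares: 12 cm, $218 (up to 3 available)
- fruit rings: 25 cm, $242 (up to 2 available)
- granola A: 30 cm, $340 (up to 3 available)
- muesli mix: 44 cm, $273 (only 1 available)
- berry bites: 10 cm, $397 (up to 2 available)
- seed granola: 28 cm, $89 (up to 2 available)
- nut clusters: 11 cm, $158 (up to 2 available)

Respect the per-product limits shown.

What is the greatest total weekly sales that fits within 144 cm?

Best packing: 3×quinoa pops + 3×barley squares + 2×berry bites + 2×nut clusters — 141 cm, 3141 total.

3141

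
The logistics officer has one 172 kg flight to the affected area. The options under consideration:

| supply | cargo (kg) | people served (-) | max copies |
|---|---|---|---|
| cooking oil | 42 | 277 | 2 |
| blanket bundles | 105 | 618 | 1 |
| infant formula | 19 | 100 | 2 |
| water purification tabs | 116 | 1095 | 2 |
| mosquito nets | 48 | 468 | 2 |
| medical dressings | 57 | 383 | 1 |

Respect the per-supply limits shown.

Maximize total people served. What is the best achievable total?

1563

Density check — mosquito nets 9.75, water purification tabs 9.44, medical dressings 6.72, cooking oil 6.60 are the best per kg.
Greedy by ratio would take infant formula + 2×mosquito nets + medical dressings: 172 kg used, total 1419.
Dropping infant formula and mosquito nets and medical dressings frees 124 kg; slotting in water purification tabs (116 kg) lifts the total to 1563 at 164 kg.
Nothing else within 172 kg beats 1563.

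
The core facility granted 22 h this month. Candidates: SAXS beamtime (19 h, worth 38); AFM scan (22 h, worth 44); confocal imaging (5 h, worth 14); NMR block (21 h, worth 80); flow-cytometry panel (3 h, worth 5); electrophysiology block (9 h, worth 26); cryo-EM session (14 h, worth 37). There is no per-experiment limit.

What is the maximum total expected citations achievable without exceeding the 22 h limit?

80

Density check — NMR block 3.81, electrophysiology block 2.89, confocal imaging 2.80 are the best per h.
NMR block uses 21 of the 22 h and totals 80.
The spare 1 h is too small for any remaining experiment, and no exchange beats 80.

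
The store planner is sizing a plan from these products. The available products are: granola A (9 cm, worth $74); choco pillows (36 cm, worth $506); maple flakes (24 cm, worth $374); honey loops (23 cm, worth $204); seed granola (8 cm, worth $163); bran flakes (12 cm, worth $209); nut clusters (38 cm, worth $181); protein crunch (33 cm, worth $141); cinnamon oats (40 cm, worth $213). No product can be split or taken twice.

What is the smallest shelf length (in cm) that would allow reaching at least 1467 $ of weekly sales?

112

Need the lightest bundle worth ≥ 1467.
granola A + choco pillows + maple flakes + honey loops + seed granola + bran flakes: 1530 weekly sales at 112 cm.
Below 112 cm the best achievable stays under 1467.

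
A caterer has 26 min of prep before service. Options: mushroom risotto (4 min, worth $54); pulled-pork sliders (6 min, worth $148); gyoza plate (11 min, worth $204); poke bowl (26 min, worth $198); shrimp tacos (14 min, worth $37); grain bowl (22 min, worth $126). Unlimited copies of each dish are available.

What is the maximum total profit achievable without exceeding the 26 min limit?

Taking 4×pulled-pork sliders: 24 min used, 592 in profit.
No other feasible combination exceeds 592.

592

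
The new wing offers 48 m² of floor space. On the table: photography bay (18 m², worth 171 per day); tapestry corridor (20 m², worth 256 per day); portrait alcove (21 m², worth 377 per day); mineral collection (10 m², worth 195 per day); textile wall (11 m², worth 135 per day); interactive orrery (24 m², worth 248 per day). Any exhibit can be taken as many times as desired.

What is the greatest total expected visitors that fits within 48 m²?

Best packing: 4×mineral collection — 40 m², 780 total.
That's the maximum — no swap from here does better than 780.

780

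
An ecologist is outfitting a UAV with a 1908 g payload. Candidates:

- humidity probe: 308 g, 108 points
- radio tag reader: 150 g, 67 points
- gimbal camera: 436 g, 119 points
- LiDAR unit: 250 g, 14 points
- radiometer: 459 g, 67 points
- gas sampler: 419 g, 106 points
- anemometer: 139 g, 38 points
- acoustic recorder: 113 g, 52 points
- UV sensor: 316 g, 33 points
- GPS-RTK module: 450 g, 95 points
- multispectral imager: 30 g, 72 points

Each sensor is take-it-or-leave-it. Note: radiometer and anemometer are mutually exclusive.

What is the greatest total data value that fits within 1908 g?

Taking the top-ratio sensors first gives humidity probe + radio tag reader + gimbal camera + LiDAR unit + gas sampler + anemometer + acoustic recorder + multispectral imager for 576 (1845 g).
Dropping LiDAR unit and anemometer frees 389 g; slotting in GPS-RTK module (450 g) lifts the total to 619 at 1906 g.
An exhaustive check of the 2048 subsets confirms 619.

619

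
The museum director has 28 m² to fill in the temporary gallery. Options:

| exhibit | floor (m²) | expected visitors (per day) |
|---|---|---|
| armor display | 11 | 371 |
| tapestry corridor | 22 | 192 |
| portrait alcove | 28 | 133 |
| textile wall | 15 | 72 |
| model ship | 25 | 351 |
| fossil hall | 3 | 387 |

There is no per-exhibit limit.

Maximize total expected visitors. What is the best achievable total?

9×fossil hall uses 27 of the 28 m² and totals 3483.
The spare 1 m² is too small for any remaining exhibit, and no exchange beats 3483.

3483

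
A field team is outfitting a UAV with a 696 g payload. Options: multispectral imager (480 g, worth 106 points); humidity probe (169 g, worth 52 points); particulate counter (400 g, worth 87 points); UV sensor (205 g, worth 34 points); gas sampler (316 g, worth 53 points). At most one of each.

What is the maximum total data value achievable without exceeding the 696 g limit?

Multispectral imager + humidity probe uses 649 of the 696 g and totals 158.
Next best is multispectral imager + UV sensor at 140 (685 g) — short by 18.

158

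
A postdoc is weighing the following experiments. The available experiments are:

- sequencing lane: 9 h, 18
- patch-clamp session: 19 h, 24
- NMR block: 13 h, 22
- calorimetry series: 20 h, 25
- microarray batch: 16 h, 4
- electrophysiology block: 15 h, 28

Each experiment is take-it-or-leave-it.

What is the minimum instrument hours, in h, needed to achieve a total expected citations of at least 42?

24

Look for the lowest-instrument combination reaching 42.
sequencing lane + electrophysiology block: 46 expected citations at 24 h.
No combination under 24 h hits 42.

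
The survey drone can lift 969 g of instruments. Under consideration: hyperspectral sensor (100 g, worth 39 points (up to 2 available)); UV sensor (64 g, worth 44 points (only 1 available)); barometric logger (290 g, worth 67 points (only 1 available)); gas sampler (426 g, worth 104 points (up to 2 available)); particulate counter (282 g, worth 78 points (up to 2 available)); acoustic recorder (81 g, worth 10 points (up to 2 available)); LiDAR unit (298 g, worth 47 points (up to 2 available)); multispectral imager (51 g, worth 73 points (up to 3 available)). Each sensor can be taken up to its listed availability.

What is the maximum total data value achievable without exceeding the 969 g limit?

Ranking by ratio (data value/g): multispectral imager 1.43, UV sensor 0.69, hyperspectral sensor 0.39, particulate counter 0.28.
Filling by ratio: 2×hyperspectral sensor + UV sensor + particulate counter + 2×acoustic recorder + 3×multispectral imager for 439, with 108 g left unused.
Dropping hyperspectral sensor and acoustic recorder frees 181 g; slotting in particulate counter (282 g) lifts the total to 468 at 962 g.

468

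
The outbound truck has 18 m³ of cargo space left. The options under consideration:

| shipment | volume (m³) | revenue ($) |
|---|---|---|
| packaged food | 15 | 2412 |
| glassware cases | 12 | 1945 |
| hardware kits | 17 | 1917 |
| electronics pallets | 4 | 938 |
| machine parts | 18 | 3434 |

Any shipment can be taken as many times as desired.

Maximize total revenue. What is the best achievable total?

3752

Taking 4×electronics pallets: 16 m³ used, 3752 in revenue.
Nothing else within 18 m³ beats 3752.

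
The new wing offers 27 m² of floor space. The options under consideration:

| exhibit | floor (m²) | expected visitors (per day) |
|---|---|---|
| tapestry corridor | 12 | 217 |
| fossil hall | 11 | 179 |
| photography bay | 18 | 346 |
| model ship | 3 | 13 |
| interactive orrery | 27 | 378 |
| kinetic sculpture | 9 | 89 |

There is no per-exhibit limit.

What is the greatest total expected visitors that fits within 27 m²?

447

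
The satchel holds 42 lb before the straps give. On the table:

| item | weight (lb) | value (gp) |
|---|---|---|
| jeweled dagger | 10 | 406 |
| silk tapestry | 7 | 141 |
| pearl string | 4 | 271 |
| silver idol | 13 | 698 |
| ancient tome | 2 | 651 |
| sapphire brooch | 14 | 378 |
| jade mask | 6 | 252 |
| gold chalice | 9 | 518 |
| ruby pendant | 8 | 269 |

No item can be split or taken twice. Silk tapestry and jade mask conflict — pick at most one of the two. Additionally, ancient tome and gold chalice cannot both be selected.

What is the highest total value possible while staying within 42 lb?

2295

Ranking by ratio (value/lb): ancient tome 325.50, pearl string 67.75, gold chalice 57.56.
Jeweled dagger + pearl string + silver idol + ancient tome + ruby pendant uses 37 of the 42 lb and totals 2295.
Runner-up jeweled dagger + pearl string + silver idol + ancient tome + jade mask tops out at 2278.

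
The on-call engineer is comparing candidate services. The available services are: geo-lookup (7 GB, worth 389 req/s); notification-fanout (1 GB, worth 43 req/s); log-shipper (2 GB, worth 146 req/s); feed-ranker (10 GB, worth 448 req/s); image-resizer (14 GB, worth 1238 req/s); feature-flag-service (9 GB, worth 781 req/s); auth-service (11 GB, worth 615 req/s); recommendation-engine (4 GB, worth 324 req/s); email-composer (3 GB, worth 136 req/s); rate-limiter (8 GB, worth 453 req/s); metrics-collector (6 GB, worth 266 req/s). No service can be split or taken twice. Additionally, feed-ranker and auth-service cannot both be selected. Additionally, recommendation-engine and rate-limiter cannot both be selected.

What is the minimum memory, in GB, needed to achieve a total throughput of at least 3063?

Need the lightest bundle worth ≥ 3063.
log-shipper + image-resizer + feature-flag-service + auth-service + recommendation-engine reaches 3104 using 40 GB.
Below 40 GB the best achievable stays under 3063.

40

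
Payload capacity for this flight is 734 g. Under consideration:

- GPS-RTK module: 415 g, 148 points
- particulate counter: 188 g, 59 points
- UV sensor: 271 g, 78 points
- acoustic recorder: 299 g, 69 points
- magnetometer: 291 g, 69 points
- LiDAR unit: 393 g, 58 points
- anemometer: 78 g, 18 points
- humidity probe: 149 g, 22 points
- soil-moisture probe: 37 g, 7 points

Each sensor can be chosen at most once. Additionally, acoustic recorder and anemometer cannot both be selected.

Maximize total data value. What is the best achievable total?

By data value per g: GPS-RTK module 0.36, particulate counter 0.31, UV sensor 0.29, magnetometer 0.24 lead.
Filling by ratio: GPS-RTK module + particulate counter + anemometer + soil-moisture probe for 232, with 16 g left unused.
Replace particulate counter and anemometer with UV sensor: the trade gains 1 net, giving 233 at 723 g.
The closest alternative, GPS-RTK module + particulate counter + anemometer + soil-moisture probe, reaches only 232.

233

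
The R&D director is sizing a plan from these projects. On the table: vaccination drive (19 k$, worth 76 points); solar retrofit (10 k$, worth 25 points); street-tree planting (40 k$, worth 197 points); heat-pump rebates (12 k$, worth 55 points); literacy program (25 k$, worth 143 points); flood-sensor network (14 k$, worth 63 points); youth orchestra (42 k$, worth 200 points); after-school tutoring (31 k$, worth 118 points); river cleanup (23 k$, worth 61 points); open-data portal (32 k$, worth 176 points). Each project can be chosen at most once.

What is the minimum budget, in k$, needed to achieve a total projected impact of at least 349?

69

Minimise k$ subject to total projected impact ≥ 349.
heat-pump rebates + literacy program + open-data portal: 374 projected impact at 69 k$.
Any bundle with less than 69 k$ falls short of 349.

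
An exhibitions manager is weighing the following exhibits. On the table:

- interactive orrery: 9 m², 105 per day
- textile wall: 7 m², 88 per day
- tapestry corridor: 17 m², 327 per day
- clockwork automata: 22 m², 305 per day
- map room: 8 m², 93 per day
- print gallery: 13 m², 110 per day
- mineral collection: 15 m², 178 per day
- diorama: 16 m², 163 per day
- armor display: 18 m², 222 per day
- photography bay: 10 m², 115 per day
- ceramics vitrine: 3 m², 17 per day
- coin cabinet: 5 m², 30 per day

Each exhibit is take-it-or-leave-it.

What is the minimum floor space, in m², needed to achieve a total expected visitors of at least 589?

39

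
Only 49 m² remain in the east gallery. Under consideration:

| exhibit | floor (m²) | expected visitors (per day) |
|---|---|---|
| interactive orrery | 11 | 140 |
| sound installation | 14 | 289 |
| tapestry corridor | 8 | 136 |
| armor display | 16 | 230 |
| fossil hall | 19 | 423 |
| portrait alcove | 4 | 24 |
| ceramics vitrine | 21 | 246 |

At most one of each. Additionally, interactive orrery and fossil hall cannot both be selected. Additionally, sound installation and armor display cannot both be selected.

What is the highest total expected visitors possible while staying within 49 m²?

The ratio ordering already packs tightly: sound installation + tapestry corridor + fossil hall + portrait alcove, 45 m², 872.
The spare 4 m² is too small for any remaining exhibit, and no feasible exchange beats 872.

872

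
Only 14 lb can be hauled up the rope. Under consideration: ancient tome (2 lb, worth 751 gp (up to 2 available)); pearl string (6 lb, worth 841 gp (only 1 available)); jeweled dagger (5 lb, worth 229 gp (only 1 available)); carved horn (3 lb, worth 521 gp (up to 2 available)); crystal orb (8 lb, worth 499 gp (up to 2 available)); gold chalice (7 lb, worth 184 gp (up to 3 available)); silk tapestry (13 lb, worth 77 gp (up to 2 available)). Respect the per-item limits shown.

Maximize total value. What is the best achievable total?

2864

Filling by ratio: 2×ancient tome + 2×carved horn for 2544, with 4 lb left unused.
Replace carved horn with pearl string: the trade gains 320 net, giving 2864 at 13 lb.
That's the maximum — no swap from here does better than 2864.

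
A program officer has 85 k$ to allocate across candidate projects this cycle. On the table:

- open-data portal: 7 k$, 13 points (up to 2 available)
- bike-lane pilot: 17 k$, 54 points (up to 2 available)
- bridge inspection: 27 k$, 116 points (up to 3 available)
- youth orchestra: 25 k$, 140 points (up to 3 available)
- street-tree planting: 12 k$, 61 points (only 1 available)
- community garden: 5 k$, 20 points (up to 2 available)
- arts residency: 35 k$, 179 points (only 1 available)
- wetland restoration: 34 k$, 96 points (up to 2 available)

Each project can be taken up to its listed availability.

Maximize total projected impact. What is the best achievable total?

Density check — youth orchestra 5.60, arts residency 5.11, street-tree planting 5.08 are the best per k$.
3×youth orchestra + 2×community garden uses 85 of the 85 k$ and totals 460.
Nothing else within 85 k$ beats 460.

460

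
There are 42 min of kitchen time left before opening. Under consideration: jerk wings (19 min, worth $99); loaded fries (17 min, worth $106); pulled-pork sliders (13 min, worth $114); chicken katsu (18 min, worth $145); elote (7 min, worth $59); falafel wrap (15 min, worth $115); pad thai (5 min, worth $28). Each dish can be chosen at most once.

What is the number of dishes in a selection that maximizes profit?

3

Optimal total is 319.
chicken katsu + elote + falafel wrap hits 319 at 40 min.
All optima have 3 dishes.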